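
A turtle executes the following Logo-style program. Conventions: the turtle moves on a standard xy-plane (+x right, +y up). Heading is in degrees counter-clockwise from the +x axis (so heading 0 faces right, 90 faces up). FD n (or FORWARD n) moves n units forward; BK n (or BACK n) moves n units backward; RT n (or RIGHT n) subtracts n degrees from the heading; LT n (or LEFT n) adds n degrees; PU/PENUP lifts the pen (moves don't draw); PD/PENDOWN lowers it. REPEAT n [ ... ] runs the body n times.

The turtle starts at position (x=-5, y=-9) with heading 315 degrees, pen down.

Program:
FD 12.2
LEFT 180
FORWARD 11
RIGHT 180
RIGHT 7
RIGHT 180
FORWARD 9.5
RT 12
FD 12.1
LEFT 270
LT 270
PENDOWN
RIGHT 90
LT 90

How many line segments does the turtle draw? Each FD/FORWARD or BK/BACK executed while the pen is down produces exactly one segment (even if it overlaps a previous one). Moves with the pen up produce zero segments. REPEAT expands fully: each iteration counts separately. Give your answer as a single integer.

Answer: 4

Derivation:
Executing turtle program step by step:
Start: pos=(-5,-9), heading=315, pen down
FD 12.2: (-5,-9) -> (3.627,-17.627) [heading=315, draw]
LT 180: heading 315 -> 135
FD 11: (3.627,-17.627) -> (-4.151,-9.849) [heading=135, draw]
RT 180: heading 135 -> 315
RT 7: heading 315 -> 308
RT 180: heading 308 -> 128
FD 9.5: (-4.151,-9.849) -> (-10,-2.362) [heading=128, draw]
RT 12: heading 128 -> 116
FD 12.1: (-10,-2.362) -> (-15.305,8.513) [heading=116, draw]
LT 270: heading 116 -> 26
LT 270: heading 26 -> 296
PD: pen down
RT 90: heading 296 -> 206
LT 90: heading 206 -> 296
Final: pos=(-15.305,8.513), heading=296, 4 segment(s) drawn
Segments drawn: 4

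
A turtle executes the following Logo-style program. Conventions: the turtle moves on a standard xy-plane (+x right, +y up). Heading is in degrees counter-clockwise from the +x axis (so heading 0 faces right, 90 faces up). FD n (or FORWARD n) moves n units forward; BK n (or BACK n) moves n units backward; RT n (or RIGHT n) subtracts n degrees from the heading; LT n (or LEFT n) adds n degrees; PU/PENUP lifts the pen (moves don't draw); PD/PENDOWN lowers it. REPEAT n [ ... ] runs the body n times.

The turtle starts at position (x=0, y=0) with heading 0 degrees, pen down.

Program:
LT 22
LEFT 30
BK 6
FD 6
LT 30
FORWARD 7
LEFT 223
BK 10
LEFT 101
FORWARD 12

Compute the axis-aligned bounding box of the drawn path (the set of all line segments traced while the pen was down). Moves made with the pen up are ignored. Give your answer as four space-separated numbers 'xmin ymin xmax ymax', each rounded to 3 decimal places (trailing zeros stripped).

Answer: -4.762 -4.728 3.574 23.755

Derivation:
Executing turtle program step by step:
Start: pos=(0,0), heading=0, pen down
LT 22: heading 0 -> 22
LT 30: heading 22 -> 52
BK 6: (0,0) -> (-3.694,-4.728) [heading=52, draw]
FD 6: (-3.694,-4.728) -> (0,0) [heading=52, draw]
LT 30: heading 52 -> 82
FD 7: (0,0) -> (0.974,6.932) [heading=82, draw]
LT 223: heading 82 -> 305
BK 10: (0.974,6.932) -> (-4.762,15.123) [heading=305, draw]
LT 101: heading 305 -> 46
FD 12: (-4.762,15.123) -> (3.574,23.755) [heading=46, draw]
Final: pos=(3.574,23.755), heading=46, 5 segment(s) drawn

Segment endpoints: x in {-4.762, -3.694, 0, 0.974, 3.574}, y in {-4.728, 0, 6.932, 15.123, 23.755}
xmin=-4.762, ymin=-4.728, xmax=3.574, ymax=23.755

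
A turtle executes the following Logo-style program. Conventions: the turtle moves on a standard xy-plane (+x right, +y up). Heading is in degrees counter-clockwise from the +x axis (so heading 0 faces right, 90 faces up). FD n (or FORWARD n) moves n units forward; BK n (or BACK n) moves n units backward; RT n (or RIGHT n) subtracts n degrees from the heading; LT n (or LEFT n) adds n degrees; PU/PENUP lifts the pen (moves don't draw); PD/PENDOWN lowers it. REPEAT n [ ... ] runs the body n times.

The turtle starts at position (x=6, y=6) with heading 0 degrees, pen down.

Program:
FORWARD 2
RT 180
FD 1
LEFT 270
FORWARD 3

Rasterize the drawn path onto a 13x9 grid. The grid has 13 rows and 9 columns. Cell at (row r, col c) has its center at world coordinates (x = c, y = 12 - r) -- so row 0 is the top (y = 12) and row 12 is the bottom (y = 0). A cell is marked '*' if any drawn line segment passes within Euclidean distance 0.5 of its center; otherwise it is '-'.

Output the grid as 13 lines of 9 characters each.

Answer: ---------
---------
---------
-------*-
-------*-
-------*-
------***
---------
---------
---------
---------
---------
---------

Derivation:
Segment 0: (6,6) -> (8,6)
Segment 1: (8,6) -> (7,6)
Segment 2: (7,6) -> (7,9)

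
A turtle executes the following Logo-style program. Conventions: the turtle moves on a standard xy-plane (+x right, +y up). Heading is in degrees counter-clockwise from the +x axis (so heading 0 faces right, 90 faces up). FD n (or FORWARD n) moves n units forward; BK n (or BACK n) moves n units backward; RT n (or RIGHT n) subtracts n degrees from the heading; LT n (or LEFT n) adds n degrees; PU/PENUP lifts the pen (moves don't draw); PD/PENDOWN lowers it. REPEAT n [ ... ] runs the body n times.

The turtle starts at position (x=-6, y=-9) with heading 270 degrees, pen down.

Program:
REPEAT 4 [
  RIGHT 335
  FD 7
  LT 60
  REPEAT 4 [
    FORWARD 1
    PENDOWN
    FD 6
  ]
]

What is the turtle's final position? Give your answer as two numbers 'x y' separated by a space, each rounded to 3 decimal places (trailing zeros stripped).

Answer: -9.036 -1.334

Derivation:
Executing turtle program step by step:
Start: pos=(-6,-9), heading=270, pen down
REPEAT 4 [
  -- iteration 1/4 --
  RT 335: heading 270 -> 295
  FD 7: (-6,-9) -> (-3.042,-15.344) [heading=295, draw]
  LT 60: heading 295 -> 355
  REPEAT 4 [
    -- iteration 1/4 --
    FD 1: (-3.042,-15.344) -> (-2.045,-15.431) [heading=355, draw]
    PD: pen down
    FD 6: (-2.045,-15.431) -> (3.932,-15.954) [heading=355, draw]
    -- iteration 2/4 --
    FD 1: (3.932,-15.954) -> (4.928,-16.041) [heading=355, draw]
    PD: pen down
    FD 6: (4.928,-16.041) -> (10.905,-16.564) [heading=355, draw]
    -- iteration 3/4 --
    FD 1: (10.905,-16.564) -> (11.901,-16.651) [heading=355, draw]
    PD: pen down
    FD 6: (11.901,-16.651) -> (17.878,-17.174) [heading=355, draw]
    -- iteration 4/4 --
    FD 1: (17.878,-17.174) -> (18.875,-17.262) [heading=355, draw]
    PD: pen down
    FD 6: (18.875,-17.262) -> (24.852,-17.785) [heading=355, draw]
  ]
  -- iteration 2/4 --
  RT 335: heading 355 -> 20
  FD 7: (24.852,-17.785) -> (31.43,-15.39) [heading=20, draw]
  LT 60: heading 20 -> 80
  REPEAT 4 [
    -- iteration 1/4 --
    FD 1: (31.43,-15.39) -> (31.603,-14.406) [heading=80, draw]
    PD: pen down
    FD 6: (31.603,-14.406) -> (32.645,-8.497) [heading=80, draw]
    -- iteration 2/4 --
    FD 1: (32.645,-8.497) -> (32.819,-7.512) [heading=80, draw]
    PD: pen down
    FD 6: (32.819,-7.512) -> (33.861,-1.603) [heading=80, draw]
    -- iteration 3/4 --
    FD 1: (33.861,-1.603) -> (34.034,-0.618) [heading=80, draw]
    PD: pen down
    FD 6: (34.034,-0.618) -> (35.076,5.291) [heading=80, draw]
    -- iteration 4/4 --
    FD 1: (35.076,5.291) -> (35.25,6.275) [heading=80, draw]
    PD: pen down
    FD 6: (35.25,6.275) -> (36.292,12.184) [heading=80, draw]
  ]
  -- iteration 3/4 --
  RT 335: heading 80 -> 105
  FD 7: (36.292,12.184) -> (34.48,18.946) [heading=105, draw]
  LT 60: heading 105 -> 165
  REPEAT 4 [
    -- iteration 1/4 --
    FD 1: (34.48,18.946) -> (33.514,19.205) [heading=165, draw]
    PD: pen down
    FD 6: (33.514,19.205) -> (27.719,20.757) [heading=165, draw]
    -- iteration 2/4 --
    FD 1: (27.719,20.757) -> (26.753,21.016) [heading=165, draw]
    PD: pen down
    FD 6: (26.753,21.016) -> (20.957,22.569) [heading=165, draw]
    -- iteration 3/4 --
    FD 1: (20.957,22.569) -> (19.991,22.828) [heading=165, draw]
    PD: pen down
    FD 6: (19.991,22.828) -> (14.196,24.381) [heading=165, draw]
    -- iteration 4/4 --
    FD 1: (14.196,24.381) -> (13.23,24.64) [heading=165, draw]
    PD: pen down
    FD 6: (13.23,24.64) -> (7.434,26.193) [heading=165, draw]
  ]
  -- iteration 4/4 --
  RT 335: heading 165 -> 190
  FD 7: (7.434,26.193) -> (0.54,24.977) [heading=190, draw]
  LT 60: heading 190 -> 250
  REPEAT 4 [
    -- iteration 1/4 --
    FD 1: (0.54,24.977) -> (0.198,24.037) [heading=250, draw]
    PD: pen down
    FD 6: (0.198,24.037) -> (-1.854,18.399) [heading=250, draw]
    -- iteration 2/4 --
    FD 1: (-1.854,18.399) -> (-2.196,17.46) [heading=250, draw]
    PD: pen down
    FD 6: (-2.196,17.46) -> (-4.248,11.821) [heading=250, draw]
    -- iteration 3/4 --
    FD 1: (-4.248,11.821) -> (-4.59,10.882) [heading=250, draw]
    PD: pen down
    FD 6: (-4.59,10.882) -> (-6.642,5.244) [heading=250, draw]
    -- iteration 4/4 --
    FD 1: (-6.642,5.244) -> (-6.984,4.304) [heading=250, draw]
    PD: pen down
    FD 6: (-6.984,4.304) -> (-9.036,-1.334) [heading=250, draw]
  ]
]
Final: pos=(-9.036,-1.334), heading=250, 36 segment(s) drawn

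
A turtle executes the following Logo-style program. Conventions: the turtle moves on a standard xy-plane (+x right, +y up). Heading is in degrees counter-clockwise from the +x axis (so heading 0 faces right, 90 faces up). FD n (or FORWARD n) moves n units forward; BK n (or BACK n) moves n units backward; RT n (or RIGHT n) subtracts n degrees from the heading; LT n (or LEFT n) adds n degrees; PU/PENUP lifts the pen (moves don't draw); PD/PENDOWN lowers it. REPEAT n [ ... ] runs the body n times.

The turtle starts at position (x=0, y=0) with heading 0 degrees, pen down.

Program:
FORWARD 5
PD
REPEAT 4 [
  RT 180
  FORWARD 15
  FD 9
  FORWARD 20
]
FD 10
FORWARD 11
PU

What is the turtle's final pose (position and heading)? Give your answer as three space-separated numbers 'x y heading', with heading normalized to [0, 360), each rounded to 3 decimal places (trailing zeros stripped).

Executing turtle program step by step:
Start: pos=(0,0), heading=0, pen down
FD 5: (0,0) -> (5,0) [heading=0, draw]
PD: pen down
REPEAT 4 [
  -- iteration 1/4 --
  RT 180: heading 0 -> 180
  FD 15: (5,0) -> (-10,0) [heading=180, draw]
  FD 9: (-10,0) -> (-19,0) [heading=180, draw]
  FD 20: (-19,0) -> (-39,0) [heading=180, draw]
  -- iteration 2/4 --
  RT 180: heading 180 -> 0
  FD 15: (-39,0) -> (-24,0) [heading=0, draw]
  FD 9: (-24,0) -> (-15,0) [heading=0, draw]
  FD 20: (-15,0) -> (5,0) [heading=0, draw]
  -- iteration 3/4 --
  RT 180: heading 0 -> 180
  FD 15: (5,0) -> (-10,0) [heading=180, draw]
  FD 9: (-10,0) -> (-19,0) [heading=180, draw]
  FD 20: (-19,0) -> (-39,0) [heading=180, draw]
  -- iteration 4/4 --
  RT 180: heading 180 -> 0
  FD 15: (-39,0) -> (-24,0) [heading=0, draw]
  FD 9: (-24,0) -> (-15,0) [heading=0, draw]
  FD 20: (-15,0) -> (5,0) [heading=0, draw]
]
FD 10: (5,0) -> (15,0) [heading=0, draw]
FD 11: (15,0) -> (26,0) [heading=0, draw]
PU: pen up
Final: pos=(26,0), heading=0, 15 segment(s) drawn

Answer: 26 0 0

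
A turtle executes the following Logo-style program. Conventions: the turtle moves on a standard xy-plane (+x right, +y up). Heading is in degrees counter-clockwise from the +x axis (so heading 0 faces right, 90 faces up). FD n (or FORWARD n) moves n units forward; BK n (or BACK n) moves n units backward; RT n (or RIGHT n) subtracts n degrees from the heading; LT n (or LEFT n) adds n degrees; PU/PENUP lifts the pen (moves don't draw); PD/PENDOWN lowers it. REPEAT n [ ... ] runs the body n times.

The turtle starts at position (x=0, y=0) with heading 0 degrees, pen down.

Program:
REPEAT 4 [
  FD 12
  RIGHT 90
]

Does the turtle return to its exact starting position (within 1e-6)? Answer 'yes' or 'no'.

Answer: yes

Derivation:
Executing turtle program step by step:
Start: pos=(0,0), heading=0, pen down
REPEAT 4 [
  -- iteration 1/4 --
  FD 12: (0,0) -> (12,0) [heading=0, draw]
  RT 90: heading 0 -> 270
  -- iteration 2/4 --
  FD 12: (12,0) -> (12,-12) [heading=270, draw]
  RT 90: heading 270 -> 180
  -- iteration 3/4 --
  FD 12: (12,-12) -> (0,-12) [heading=180, draw]
  RT 90: heading 180 -> 90
  -- iteration 4/4 --
  FD 12: (0,-12) -> (0,0) [heading=90, draw]
  RT 90: heading 90 -> 0
]
Final: pos=(0,0), heading=0, 4 segment(s) drawn

Start position: (0, 0)
Final position: (0, 0)
Distance = 0; < 1e-6 -> CLOSED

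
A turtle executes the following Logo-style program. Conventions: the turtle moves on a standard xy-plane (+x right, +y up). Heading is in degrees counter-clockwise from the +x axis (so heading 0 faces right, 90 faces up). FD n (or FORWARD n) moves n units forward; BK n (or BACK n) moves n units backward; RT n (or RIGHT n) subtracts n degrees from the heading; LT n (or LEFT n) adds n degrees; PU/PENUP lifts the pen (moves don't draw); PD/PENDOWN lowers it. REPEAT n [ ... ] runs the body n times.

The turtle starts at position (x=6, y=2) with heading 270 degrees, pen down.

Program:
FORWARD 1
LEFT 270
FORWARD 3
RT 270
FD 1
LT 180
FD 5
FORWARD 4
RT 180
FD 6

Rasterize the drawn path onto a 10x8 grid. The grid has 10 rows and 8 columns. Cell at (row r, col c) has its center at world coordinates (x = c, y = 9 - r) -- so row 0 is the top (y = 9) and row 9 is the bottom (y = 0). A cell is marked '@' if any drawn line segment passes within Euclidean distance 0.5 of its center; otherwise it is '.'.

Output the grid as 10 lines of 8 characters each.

Segment 0: (6,2) -> (6,1)
Segment 1: (6,1) -> (3,1)
Segment 2: (3,1) -> (3,0)
Segment 3: (3,0) -> (3,5)
Segment 4: (3,5) -> (3,9)
Segment 5: (3,9) -> (3,3)

Answer: ...@....
...@....
...@....
...@....
...@....
...@....
...@....
...@..@.
...@@@@.
...@....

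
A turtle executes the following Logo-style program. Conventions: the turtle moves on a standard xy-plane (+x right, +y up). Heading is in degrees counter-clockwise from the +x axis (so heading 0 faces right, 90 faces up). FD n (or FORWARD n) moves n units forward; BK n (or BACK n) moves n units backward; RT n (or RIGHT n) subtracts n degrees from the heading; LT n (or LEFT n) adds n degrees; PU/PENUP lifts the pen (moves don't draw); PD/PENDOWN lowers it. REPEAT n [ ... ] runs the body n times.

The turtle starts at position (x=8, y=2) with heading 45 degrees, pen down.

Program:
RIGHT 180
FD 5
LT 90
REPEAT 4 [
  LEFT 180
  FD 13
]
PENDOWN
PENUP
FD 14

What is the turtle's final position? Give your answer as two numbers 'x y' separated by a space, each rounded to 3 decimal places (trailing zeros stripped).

Answer: 14.364 -11.435

Derivation:
Executing turtle program step by step:
Start: pos=(8,2), heading=45, pen down
RT 180: heading 45 -> 225
FD 5: (8,2) -> (4.464,-1.536) [heading=225, draw]
LT 90: heading 225 -> 315
REPEAT 4 [
  -- iteration 1/4 --
  LT 180: heading 315 -> 135
  FD 13: (4.464,-1.536) -> (-4.728,7.657) [heading=135, draw]
  -- iteration 2/4 --
  LT 180: heading 135 -> 315
  FD 13: (-4.728,7.657) -> (4.464,-1.536) [heading=315, draw]
  -- iteration 3/4 --
  LT 180: heading 315 -> 135
  FD 13: (4.464,-1.536) -> (-4.728,7.657) [heading=135, draw]
  -- iteration 4/4 --
  LT 180: heading 135 -> 315
  FD 13: (-4.728,7.657) -> (4.464,-1.536) [heading=315, draw]
]
PD: pen down
PU: pen up
FD 14: (4.464,-1.536) -> (14.364,-11.435) [heading=315, move]
Final: pos=(14.364,-11.435), heading=315, 5 segment(s) drawn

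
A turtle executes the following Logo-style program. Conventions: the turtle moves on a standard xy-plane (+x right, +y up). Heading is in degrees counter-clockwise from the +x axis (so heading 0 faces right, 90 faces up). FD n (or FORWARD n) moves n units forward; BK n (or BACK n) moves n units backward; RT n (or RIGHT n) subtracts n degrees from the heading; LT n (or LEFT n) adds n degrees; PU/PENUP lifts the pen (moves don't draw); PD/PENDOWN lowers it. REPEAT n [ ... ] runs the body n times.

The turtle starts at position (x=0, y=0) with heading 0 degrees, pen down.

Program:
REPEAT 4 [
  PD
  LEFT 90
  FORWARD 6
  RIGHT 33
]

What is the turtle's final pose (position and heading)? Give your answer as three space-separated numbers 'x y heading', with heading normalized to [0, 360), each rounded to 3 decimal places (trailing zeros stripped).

Executing turtle program step by step:
Start: pos=(0,0), heading=0, pen down
REPEAT 4 [
  -- iteration 1/4 --
  PD: pen down
  LT 90: heading 0 -> 90
  FD 6: (0,0) -> (0,6) [heading=90, draw]
  RT 33: heading 90 -> 57
  -- iteration 2/4 --
  PD: pen down
  LT 90: heading 57 -> 147
  FD 6: (0,6) -> (-5.032,9.268) [heading=147, draw]
  RT 33: heading 147 -> 114
  -- iteration 3/4 --
  PD: pen down
  LT 90: heading 114 -> 204
  FD 6: (-5.032,9.268) -> (-10.513,6.827) [heading=204, draw]
  RT 33: heading 204 -> 171
  -- iteration 4/4 --
  PD: pen down
  LT 90: heading 171 -> 261
  FD 6: (-10.513,6.827) -> (-11.452,0.901) [heading=261, draw]
  RT 33: heading 261 -> 228
]
Final: pos=(-11.452,0.901), heading=228, 4 segment(s) drawn

Answer: -11.452 0.901 228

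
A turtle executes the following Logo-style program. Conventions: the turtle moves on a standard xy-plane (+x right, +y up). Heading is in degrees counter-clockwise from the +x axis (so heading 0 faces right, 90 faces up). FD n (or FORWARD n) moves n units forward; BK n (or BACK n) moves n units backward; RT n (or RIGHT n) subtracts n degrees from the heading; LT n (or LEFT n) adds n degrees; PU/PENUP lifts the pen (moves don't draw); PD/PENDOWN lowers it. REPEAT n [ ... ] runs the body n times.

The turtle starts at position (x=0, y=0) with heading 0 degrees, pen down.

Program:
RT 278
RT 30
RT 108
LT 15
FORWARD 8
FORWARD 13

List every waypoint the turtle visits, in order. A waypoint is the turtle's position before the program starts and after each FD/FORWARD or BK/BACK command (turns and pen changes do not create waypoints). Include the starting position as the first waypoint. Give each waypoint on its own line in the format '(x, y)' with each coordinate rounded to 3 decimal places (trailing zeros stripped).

Executing turtle program step by step:
Start: pos=(0,0), heading=0, pen down
RT 278: heading 0 -> 82
RT 30: heading 82 -> 52
RT 108: heading 52 -> 304
LT 15: heading 304 -> 319
FD 8: (0,0) -> (6.038,-5.248) [heading=319, draw]
FD 13: (6.038,-5.248) -> (15.849,-13.777) [heading=319, draw]
Final: pos=(15.849,-13.777), heading=319, 2 segment(s) drawn
Waypoints (3 total):
(0, 0)
(6.038, -5.248)
(15.849, -13.777)

Answer: (0, 0)
(6.038, -5.248)
(15.849, -13.777)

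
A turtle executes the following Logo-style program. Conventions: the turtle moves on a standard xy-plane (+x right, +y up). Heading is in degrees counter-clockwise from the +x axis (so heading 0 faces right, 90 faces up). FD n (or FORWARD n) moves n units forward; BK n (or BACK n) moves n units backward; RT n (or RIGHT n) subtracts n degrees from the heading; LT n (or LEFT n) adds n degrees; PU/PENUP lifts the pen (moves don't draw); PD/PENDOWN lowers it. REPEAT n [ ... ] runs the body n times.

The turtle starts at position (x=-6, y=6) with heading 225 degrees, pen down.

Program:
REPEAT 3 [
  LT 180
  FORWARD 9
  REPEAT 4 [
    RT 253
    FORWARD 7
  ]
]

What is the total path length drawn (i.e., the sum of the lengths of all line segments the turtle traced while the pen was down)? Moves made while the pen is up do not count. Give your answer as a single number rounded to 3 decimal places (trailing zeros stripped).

Executing turtle program step by step:
Start: pos=(-6,6), heading=225, pen down
REPEAT 3 [
  -- iteration 1/3 --
  LT 180: heading 225 -> 45
  FD 9: (-6,6) -> (0.364,12.364) [heading=45, draw]
  REPEAT 4 [
    -- iteration 1/4 --
    RT 253: heading 45 -> 152
    FD 7: (0.364,12.364) -> (-5.817,15.65) [heading=152, draw]
    -- iteration 2/4 --
    RT 253: heading 152 -> 259
    FD 7: (-5.817,15.65) -> (-7.152,8.779) [heading=259, draw]
    -- iteration 3/4 --
    RT 253: heading 259 -> 6
    FD 7: (-7.152,8.779) -> (-0.191,9.511) [heading=6, draw]
    -- iteration 4/4 --
    RT 253: heading 6 -> 113
    FD 7: (-0.191,9.511) -> (-2.926,15.954) [heading=113, draw]
  ]
  -- iteration 2/3 --
  LT 180: heading 113 -> 293
  FD 9: (-2.926,15.954) -> (0.591,7.67) [heading=293, draw]
  REPEAT 4 [
    -- iteration 1/4 --
    RT 253: heading 293 -> 40
    FD 7: (0.591,7.67) -> (5.953,12.169) [heading=40, draw]
    -- iteration 2/4 --
    RT 253: heading 40 -> 147
    FD 7: (5.953,12.169) -> (0.082,15.982) [heading=147, draw]
    -- iteration 3/4 --
    RT 253: heading 147 -> 254
    FD 7: (0.082,15.982) -> (-1.847,9.253) [heading=254, draw]
    -- iteration 4/4 --
    RT 253: heading 254 -> 1
    FD 7: (-1.847,9.253) -> (5.152,9.375) [heading=1, draw]
  ]
  -- iteration 3/3 --
  LT 180: heading 1 -> 181
  FD 9: (5.152,9.375) -> (-3.847,9.218) [heading=181, draw]
  REPEAT 4 [
    -- iteration 1/4 --
    RT 253: heading 181 -> 288
    FD 7: (-3.847,9.218) -> (-1.684,2.56) [heading=288, draw]
    -- iteration 2/4 --
    RT 253: heading 288 -> 35
    FD 7: (-1.684,2.56) -> (4.05,6.575) [heading=35, draw]
    -- iteration 3/4 --
    RT 253: heading 35 -> 142
    FD 7: (4.05,6.575) -> (-1.466,10.885) [heading=142, draw]
    -- iteration 4/4 --
    RT 253: heading 142 -> 249
    FD 7: (-1.466,10.885) -> (-3.974,4.35) [heading=249, draw]
  ]
]
Final: pos=(-3.974,4.35), heading=249, 15 segment(s) drawn

Segment lengths:
  seg 1: (-6,6) -> (0.364,12.364), length = 9
  seg 2: (0.364,12.364) -> (-5.817,15.65), length = 7
  seg 3: (-5.817,15.65) -> (-7.152,8.779), length = 7
  seg 4: (-7.152,8.779) -> (-0.191,9.511), length = 7
  seg 5: (-0.191,9.511) -> (-2.926,15.954), length = 7
  seg 6: (-2.926,15.954) -> (0.591,7.67), length = 9
  seg 7: (0.591,7.67) -> (5.953,12.169), length = 7
  seg 8: (5.953,12.169) -> (0.082,15.982), length = 7
  seg 9: (0.082,15.982) -> (-1.847,9.253), length = 7
  seg 10: (-1.847,9.253) -> (5.152,9.375), length = 7
  seg 11: (5.152,9.375) -> (-3.847,9.218), length = 9
  seg 12: (-3.847,9.218) -> (-1.684,2.56), length = 7
  seg 13: (-1.684,2.56) -> (4.05,6.575), length = 7
  seg 14: (4.05,6.575) -> (-1.466,10.885), length = 7
  seg 15: (-1.466,10.885) -> (-3.974,4.35), length = 7
Total = 111

Answer: 111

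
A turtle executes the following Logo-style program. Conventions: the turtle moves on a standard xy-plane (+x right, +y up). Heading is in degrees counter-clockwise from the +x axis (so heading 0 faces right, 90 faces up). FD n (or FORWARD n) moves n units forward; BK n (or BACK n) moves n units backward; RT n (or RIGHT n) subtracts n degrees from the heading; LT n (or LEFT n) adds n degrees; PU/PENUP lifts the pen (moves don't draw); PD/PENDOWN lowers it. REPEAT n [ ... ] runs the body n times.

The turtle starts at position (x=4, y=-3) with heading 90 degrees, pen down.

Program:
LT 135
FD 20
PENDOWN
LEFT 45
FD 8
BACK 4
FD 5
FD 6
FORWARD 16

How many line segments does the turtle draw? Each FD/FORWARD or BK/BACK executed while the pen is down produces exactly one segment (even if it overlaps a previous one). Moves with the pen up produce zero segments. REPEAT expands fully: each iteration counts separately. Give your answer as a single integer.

Executing turtle program step by step:
Start: pos=(4,-3), heading=90, pen down
LT 135: heading 90 -> 225
FD 20: (4,-3) -> (-10.142,-17.142) [heading=225, draw]
PD: pen down
LT 45: heading 225 -> 270
FD 8: (-10.142,-17.142) -> (-10.142,-25.142) [heading=270, draw]
BK 4: (-10.142,-25.142) -> (-10.142,-21.142) [heading=270, draw]
FD 5: (-10.142,-21.142) -> (-10.142,-26.142) [heading=270, draw]
FD 6: (-10.142,-26.142) -> (-10.142,-32.142) [heading=270, draw]
FD 16: (-10.142,-32.142) -> (-10.142,-48.142) [heading=270, draw]
Final: pos=(-10.142,-48.142), heading=270, 6 segment(s) drawn
Segments drawn: 6

Answer: 6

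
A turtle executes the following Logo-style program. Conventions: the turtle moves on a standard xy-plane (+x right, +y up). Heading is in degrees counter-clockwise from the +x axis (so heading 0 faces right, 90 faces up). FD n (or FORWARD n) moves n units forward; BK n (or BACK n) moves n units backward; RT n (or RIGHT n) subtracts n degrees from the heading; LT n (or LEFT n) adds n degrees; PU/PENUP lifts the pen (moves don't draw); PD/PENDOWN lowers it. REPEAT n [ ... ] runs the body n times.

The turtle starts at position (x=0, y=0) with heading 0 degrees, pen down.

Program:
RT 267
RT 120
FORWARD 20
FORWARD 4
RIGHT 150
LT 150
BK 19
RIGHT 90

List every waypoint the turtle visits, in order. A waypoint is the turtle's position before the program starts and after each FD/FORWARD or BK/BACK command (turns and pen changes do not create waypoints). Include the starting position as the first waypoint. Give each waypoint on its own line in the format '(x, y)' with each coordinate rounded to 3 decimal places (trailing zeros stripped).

Answer: (0, 0)
(17.82, -9.08)
(21.384, -10.896)
(4.455, -2.27)

Derivation:
Executing turtle program step by step:
Start: pos=(0,0), heading=0, pen down
RT 267: heading 0 -> 93
RT 120: heading 93 -> 333
FD 20: (0,0) -> (17.82,-9.08) [heading=333, draw]
FD 4: (17.82,-9.08) -> (21.384,-10.896) [heading=333, draw]
RT 150: heading 333 -> 183
LT 150: heading 183 -> 333
BK 19: (21.384,-10.896) -> (4.455,-2.27) [heading=333, draw]
RT 90: heading 333 -> 243
Final: pos=(4.455,-2.27), heading=243, 3 segment(s) drawn
Waypoints (4 total):
(0, 0)
(17.82, -9.08)
(21.384, -10.896)
(4.455, -2.27)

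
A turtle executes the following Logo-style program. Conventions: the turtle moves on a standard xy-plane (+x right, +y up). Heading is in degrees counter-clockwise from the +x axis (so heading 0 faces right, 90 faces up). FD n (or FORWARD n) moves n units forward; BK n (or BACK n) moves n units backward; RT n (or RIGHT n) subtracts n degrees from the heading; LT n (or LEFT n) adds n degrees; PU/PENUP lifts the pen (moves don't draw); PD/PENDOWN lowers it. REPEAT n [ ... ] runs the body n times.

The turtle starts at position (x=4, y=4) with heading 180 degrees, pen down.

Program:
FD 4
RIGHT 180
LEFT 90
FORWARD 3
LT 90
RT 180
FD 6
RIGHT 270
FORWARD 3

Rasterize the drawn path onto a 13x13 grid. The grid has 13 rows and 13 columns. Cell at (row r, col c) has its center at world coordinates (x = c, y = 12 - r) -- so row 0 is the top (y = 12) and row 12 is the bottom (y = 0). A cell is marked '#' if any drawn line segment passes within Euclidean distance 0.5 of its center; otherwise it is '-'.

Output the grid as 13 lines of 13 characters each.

Answer: -------------
-------------
------#------
------#------
------#------
#######------
#------------
#------------
#####--------
-------------
-------------
-------------
-------------

Derivation:
Segment 0: (4,4) -> (0,4)
Segment 1: (0,4) -> (0,7)
Segment 2: (0,7) -> (6,7)
Segment 3: (6,7) -> (6,10)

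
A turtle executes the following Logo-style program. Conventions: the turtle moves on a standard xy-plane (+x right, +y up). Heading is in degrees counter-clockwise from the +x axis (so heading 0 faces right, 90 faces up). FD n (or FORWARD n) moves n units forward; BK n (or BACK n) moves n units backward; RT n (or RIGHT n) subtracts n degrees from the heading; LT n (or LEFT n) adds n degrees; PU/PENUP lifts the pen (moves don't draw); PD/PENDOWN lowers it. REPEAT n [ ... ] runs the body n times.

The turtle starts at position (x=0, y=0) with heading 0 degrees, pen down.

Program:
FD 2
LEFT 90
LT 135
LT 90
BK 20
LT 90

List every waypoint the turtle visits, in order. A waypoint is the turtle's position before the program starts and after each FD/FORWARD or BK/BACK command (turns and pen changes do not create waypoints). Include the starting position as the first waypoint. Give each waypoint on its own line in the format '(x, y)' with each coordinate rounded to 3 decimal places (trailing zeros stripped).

Answer: (0, 0)
(2, 0)
(-12.142, 14.142)

Derivation:
Executing turtle program step by step:
Start: pos=(0,0), heading=0, pen down
FD 2: (0,0) -> (2,0) [heading=0, draw]
LT 90: heading 0 -> 90
LT 135: heading 90 -> 225
LT 90: heading 225 -> 315
BK 20: (2,0) -> (-12.142,14.142) [heading=315, draw]
LT 90: heading 315 -> 45
Final: pos=(-12.142,14.142), heading=45, 2 segment(s) drawn
Waypoints (3 total):
(0, 0)
(2, 0)
(-12.142, 14.142)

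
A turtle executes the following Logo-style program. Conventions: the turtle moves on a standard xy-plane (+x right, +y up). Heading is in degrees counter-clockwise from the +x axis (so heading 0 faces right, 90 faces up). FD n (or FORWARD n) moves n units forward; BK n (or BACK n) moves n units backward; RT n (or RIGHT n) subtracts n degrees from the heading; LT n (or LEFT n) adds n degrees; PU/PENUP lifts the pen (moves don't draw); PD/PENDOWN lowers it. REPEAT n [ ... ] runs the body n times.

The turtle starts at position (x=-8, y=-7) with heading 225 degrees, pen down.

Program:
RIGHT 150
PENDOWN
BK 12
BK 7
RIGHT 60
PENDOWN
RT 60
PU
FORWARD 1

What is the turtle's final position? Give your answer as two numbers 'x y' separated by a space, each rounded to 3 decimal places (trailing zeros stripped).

Executing turtle program step by step:
Start: pos=(-8,-7), heading=225, pen down
RT 150: heading 225 -> 75
PD: pen down
BK 12: (-8,-7) -> (-11.106,-18.591) [heading=75, draw]
BK 7: (-11.106,-18.591) -> (-12.918,-25.353) [heading=75, draw]
RT 60: heading 75 -> 15
PD: pen down
RT 60: heading 15 -> 315
PU: pen up
FD 1: (-12.918,-25.353) -> (-12.21,-26.06) [heading=315, move]
Final: pos=(-12.21,-26.06), heading=315, 2 segment(s) drawn

Answer: -12.21 -26.06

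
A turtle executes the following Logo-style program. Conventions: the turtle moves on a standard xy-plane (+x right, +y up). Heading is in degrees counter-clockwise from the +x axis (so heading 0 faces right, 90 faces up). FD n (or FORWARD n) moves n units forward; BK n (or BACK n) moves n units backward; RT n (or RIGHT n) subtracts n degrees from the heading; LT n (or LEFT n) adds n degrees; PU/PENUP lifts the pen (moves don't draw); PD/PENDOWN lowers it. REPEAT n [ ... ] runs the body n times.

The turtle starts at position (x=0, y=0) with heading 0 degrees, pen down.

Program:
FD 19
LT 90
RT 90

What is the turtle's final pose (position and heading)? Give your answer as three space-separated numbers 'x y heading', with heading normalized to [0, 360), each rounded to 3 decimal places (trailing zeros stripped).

Answer: 19 0 0

Derivation:
Executing turtle program step by step:
Start: pos=(0,0), heading=0, pen down
FD 19: (0,0) -> (19,0) [heading=0, draw]
LT 90: heading 0 -> 90
RT 90: heading 90 -> 0
Final: pos=(19,0), heading=0, 1 segment(s) drawn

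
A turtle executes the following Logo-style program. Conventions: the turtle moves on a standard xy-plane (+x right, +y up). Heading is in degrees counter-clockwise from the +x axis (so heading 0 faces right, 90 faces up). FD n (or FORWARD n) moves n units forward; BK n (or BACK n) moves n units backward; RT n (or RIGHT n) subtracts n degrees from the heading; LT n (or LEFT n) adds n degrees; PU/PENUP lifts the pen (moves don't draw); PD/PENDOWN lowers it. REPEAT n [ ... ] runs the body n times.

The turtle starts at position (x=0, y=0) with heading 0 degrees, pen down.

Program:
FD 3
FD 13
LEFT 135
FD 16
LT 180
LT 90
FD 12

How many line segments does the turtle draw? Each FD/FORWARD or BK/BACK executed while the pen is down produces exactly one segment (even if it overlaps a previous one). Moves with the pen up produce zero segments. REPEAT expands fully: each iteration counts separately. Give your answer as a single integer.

Executing turtle program step by step:
Start: pos=(0,0), heading=0, pen down
FD 3: (0,0) -> (3,0) [heading=0, draw]
FD 13: (3,0) -> (16,0) [heading=0, draw]
LT 135: heading 0 -> 135
FD 16: (16,0) -> (4.686,11.314) [heading=135, draw]
LT 180: heading 135 -> 315
LT 90: heading 315 -> 45
FD 12: (4.686,11.314) -> (13.172,19.799) [heading=45, draw]
Final: pos=(13.172,19.799), heading=45, 4 segment(s) drawn
Segments drawn: 4

Answer: 4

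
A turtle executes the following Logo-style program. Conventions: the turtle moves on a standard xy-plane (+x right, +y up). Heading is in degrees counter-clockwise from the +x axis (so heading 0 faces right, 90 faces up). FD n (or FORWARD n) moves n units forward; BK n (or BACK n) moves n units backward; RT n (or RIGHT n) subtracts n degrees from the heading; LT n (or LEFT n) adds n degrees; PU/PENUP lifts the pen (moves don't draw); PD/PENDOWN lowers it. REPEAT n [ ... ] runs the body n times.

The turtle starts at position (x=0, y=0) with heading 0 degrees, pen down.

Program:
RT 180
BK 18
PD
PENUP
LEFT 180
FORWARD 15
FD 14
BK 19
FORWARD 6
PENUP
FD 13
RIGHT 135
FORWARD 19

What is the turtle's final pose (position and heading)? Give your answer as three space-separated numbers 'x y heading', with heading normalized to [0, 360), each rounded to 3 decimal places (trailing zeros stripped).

Answer: 33.565 -13.435 225

Derivation:
Executing turtle program step by step:
Start: pos=(0,0), heading=0, pen down
RT 180: heading 0 -> 180
BK 18: (0,0) -> (18,0) [heading=180, draw]
PD: pen down
PU: pen up
LT 180: heading 180 -> 0
FD 15: (18,0) -> (33,0) [heading=0, move]
FD 14: (33,0) -> (47,0) [heading=0, move]
BK 19: (47,0) -> (28,0) [heading=0, move]
FD 6: (28,0) -> (34,0) [heading=0, move]
PU: pen up
FD 13: (34,0) -> (47,0) [heading=0, move]
RT 135: heading 0 -> 225
FD 19: (47,0) -> (33.565,-13.435) [heading=225, move]
Final: pos=(33.565,-13.435), heading=225, 1 segment(s) drawn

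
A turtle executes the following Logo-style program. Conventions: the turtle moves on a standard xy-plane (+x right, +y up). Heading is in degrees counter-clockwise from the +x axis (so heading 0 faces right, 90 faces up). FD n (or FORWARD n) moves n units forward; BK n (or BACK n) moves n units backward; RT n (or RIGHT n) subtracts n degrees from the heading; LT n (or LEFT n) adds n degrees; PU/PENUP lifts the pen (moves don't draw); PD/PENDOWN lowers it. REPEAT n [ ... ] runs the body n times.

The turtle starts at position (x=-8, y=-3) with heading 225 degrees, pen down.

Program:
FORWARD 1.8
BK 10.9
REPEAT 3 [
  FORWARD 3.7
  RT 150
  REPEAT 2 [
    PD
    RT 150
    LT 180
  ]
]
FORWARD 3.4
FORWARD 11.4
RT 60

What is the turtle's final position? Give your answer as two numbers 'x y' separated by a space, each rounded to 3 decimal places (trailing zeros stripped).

Answer: 6.284 -4.414

Derivation:
Executing turtle program step by step:
Start: pos=(-8,-3), heading=225, pen down
FD 1.8: (-8,-3) -> (-9.273,-4.273) [heading=225, draw]
BK 10.9: (-9.273,-4.273) -> (-1.565,3.435) [heading=225, draw]
REPEAT 3 [
  -- iteration 1/3 --
  FD 3.7: (-1.565,3.435) -> (-4.182,0.818) [heading=225, draw]
  RT 150: heading 225 -> 75
  REPEAT 2 [
    -- iteration 1/2 --
    PD: pen down
    RT 150: heading 75 -> 285
    LT 180: heading 285 -> 105
    -- iteration 2/2 --
    PD: pen down
    RT 150: heading 105 -> 315
    LT 180: heading 315 -> 135
  ]
  -- iteration 2/3 --
  FD 3.7: (-4.182,0.818) -> (-6.798,3.435) [heading=135, draw]
  RT 150: heading 135 -> 345
  REPEAT 2 [
    -- iteration 1/2 --
    PD: pen down
    RT 150: heading 345 -> 195
    LT 180: heading 195 -> 15
    -- iteration 2/2 --
    PD: pen down
    RT 150: heading 15 -> 225
    LT 180: heading 225 -> 45
  ]
  -- iteration 3/3 --
  FD 3.7: (-6.798,3.435) -> (-4.182,6.051) [heading=45, draw]
  RT 150: heading 45 -> 255
  REPEAT 2 [
    -- iteration 1/2 --
    PD: pen down
    RT 150: heading 255 -> 105
    LT 180: heading 105 -> 285
    -- iteration 2/2 --
    PD: pen down
    RT 150: heading 285 -> 135
    LT 180: heading 135 -> 315
  ]
]
FD 3.4: (-4.182,6.051) -> (-1.777,3.647) [heading=315, draw]
FD 11.4: (-1.777,3.647) -> (6.284,-4.414) [heading=315, draw]
RT 60: heading 315 -> 255
Final: pos=(6.284,-4.414), heading=255, 7 segment(s) drawn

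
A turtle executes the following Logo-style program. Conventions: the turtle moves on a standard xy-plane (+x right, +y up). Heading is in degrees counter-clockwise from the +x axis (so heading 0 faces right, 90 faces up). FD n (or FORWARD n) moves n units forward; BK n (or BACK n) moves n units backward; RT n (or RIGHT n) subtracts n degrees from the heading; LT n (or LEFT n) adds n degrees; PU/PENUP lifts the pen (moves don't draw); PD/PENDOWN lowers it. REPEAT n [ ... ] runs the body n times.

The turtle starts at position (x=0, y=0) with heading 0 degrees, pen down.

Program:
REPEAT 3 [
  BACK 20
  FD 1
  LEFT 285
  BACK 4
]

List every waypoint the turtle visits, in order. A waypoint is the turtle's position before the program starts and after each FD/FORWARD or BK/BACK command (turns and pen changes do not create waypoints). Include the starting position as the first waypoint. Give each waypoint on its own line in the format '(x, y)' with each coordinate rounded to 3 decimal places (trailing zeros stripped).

Executing turtle program step by step:
Start: pos=(0,0), heading=0, pen down
REPEAT 3 [
  -- iteration 1/3 --
  BK 20: (0,0) -> (-20,0) [heading=0, draw]
  FD 1: (-20,0) -> (-19,0) [heading=0, draw]
  LT 285: heading 0 -> 285
  BK 4: (-19,0) -> (-20.035,3.864) [heading=285, draw]
  -- iteration 2/3 --
  BK 20: (-20.035,3.864) -> (-25.212,23.182) [heading=285, draw]
  FD 1: (-25.212,23.182) -> (-24.953,22.216) [heading=285, draw]
  LT 285: heading 285 -> 210
  BK 4: (-24.953,22.216) -> (-21.489,24.216) [heading=210, draw]
  -- iteration 3/3 --
  BK 20: (-21.489,24.216) -> (-4.168,34.216) [heading=210, draw]
  FD 1: (-4.168,34.216) -> (-5.034,33.716) [heading=210, draw]
  LT 285: heading 210 -> 135
  BK 4: (-5.034,33.716) -> (-2.206,30.888) [heading=135, draw]
]
Final: pos=(-2.206,30.888), heading=135, 9 segment(s) drawn
Waypoints (10 total):
(0, 0)
(-20, 0)
(-19, 0)
(-20.035, 3.864)
(-25.212, 23.182)
(-24.953, 22.216)
(-21.489, 24.216)
(-4.168, 34.216)
(-5.034, 33.716)
(-2.206, 30.888)

Answer: (0, 0)
(-20, 0)
(-19, 0)
(-20.035, 3.864)
(-25.212, 23.182)
(-24.953, 22.216)
(-21.489, 24.216)
(-4.168, 34.216)
(-5.034, 33.716)
(-2.206, 30.888)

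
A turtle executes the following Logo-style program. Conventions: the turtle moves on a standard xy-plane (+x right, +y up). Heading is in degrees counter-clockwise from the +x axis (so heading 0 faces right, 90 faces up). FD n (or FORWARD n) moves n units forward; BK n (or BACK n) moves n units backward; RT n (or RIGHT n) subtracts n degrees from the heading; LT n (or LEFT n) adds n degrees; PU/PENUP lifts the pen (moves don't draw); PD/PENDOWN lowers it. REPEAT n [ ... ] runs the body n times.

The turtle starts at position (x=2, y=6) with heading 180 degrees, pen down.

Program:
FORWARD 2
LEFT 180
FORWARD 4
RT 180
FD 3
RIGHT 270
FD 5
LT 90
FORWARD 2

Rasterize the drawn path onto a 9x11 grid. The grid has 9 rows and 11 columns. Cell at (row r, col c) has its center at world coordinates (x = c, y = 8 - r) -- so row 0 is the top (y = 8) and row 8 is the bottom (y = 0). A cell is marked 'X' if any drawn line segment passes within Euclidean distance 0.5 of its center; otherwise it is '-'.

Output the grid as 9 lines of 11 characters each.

Segment 0: (2,6) -> (0,6)
Segment 1: (0,6) -> (4,6)
Segment 2: (4,6) -> (1,6)
Segment 3: (1,6) -> (1,1)
Segment 4: (1,1) -> (3,1)

Answer: -----------
-----------
XXXXX------
-X---------
-X---------
-X---------
-X---------
-XXX-------
-----------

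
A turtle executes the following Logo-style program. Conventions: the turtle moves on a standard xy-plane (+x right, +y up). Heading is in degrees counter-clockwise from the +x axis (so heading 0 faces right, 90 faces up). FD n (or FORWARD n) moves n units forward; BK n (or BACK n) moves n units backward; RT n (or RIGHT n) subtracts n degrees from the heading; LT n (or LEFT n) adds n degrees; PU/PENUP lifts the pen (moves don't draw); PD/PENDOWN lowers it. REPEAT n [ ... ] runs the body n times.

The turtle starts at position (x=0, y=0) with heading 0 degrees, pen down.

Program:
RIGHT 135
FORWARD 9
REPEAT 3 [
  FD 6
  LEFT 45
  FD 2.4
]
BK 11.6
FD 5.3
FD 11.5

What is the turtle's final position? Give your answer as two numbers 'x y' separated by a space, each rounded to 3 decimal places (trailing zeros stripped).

Executing turtle program step by step:
Start: pos=(0,0), heading=0, pen down
RT 135: heading 0 -> 225
FD 9: (0,0) -> (-6.364,-6.364) [heading=225, draw]
REPEAT 3 [
  -- iteration 1/3 --
  FD 6: (-6.364,-6.364) -> (-10.607,-10.607) [heading=225, draw]
  LT 45: heading 225 -> 270
  FD 2.4: (-10.607,-10.607) -> (-10.607,-13.007) [heading=270, draw]
  -- iteration 2/3 --
  FD 6: (-10.607,-13.007) -> (-10.607,-19.007) [heading=270, draw]
  LT 45: heading 270 -> 315
  FD 2.4: (-10.607,-19.007) -> (-8.91,-20.704) [heading=315, draw]
  -- iteration 3/3 --
  FD 6: (-8.91,-20.704) -> (-4.667,-24.946) [heading=315, draw]
  LT 45: heading 315 -> 0
  FD 2.4: (-4.667,-24.946) -> (-2.267,-24.946) [heading=0, draw]
]
BK 11.6: (-2.267,-24.946) -> (-13.867,-24.946) [heading=0, draw]
FD 5.3: (-13.867,-24.946) -> (-8.567,-24.946) [heading=0, draw]
FD 11.5: (-8.567,-24.946) -> (2.933,-24.946) [heading=0, draw]
Final: pos=(2.933,-24.946), heading=0, 10 segment(s) drawn

Answer: 2.933 -24.946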